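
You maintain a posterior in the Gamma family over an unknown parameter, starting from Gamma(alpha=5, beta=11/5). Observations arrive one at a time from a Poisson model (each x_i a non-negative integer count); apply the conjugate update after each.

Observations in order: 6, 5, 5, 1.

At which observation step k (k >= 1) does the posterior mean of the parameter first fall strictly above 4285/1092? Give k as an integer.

k = 3

obs 1: x=6 → posterior Gamma(11, 16/5)
obs 2: x=5 → posterior Gamma(16, 21/5)
obs 3: x=5 → posterior Gamma(21, 26/5)
obs 4: x=1 → posterior Gamma(22, 31/5)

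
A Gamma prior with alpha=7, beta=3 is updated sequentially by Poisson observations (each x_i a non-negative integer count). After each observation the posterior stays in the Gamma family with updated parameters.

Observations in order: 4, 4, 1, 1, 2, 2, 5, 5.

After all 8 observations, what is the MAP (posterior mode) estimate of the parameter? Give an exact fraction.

obs 1: x=4 → posterior Gamma(11, 4)
obs 2: x=4 → posterior Gamma(15, 5)
obs 3: x=1 → posterior Gamma(16, 6)
obs 4: x=1 → posterior Gamma(17, 7)
obs 5: x=2 → posterior Gamma(19, 8)
obs 6: x=2 → posterior Gamma(21, 9)
obs 7: x=5 → posterior Gamma(26, 10)
obs 8: x=5 → posterior Gamma(31, 11)

30/11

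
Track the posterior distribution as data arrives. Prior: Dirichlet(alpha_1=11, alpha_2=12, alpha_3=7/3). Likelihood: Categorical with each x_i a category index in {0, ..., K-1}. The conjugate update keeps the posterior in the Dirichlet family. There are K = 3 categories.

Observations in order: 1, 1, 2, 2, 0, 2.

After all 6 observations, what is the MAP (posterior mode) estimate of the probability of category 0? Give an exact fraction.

33/85

obs 1: x=1 → posterior Dirichlet(11, 13, 7/3)
obs 2: x=1 → posterior Dirichlet(11, 14, 7/3)
obs 3: x=2 → posterior Dirichlet(11, 14, 10/3)
obs 4: x=2 → posterior Dirichlet(11, 14, 13/3)
obs 5: x=0 → posterior Dirichlet(12, 14, 13/3)
obs 6: x=2 → posterior Dirichlet(12, 14, 16/3)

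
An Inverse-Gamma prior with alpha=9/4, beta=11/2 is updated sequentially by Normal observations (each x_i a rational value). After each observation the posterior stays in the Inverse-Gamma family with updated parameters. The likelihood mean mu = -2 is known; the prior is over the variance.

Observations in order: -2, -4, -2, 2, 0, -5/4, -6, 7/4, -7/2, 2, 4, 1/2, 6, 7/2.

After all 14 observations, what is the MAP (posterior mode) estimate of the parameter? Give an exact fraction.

obs 1: x=-2 → posterior Inverse-Gamma(11/4, 11/2)
obs 2: x=-4 → posterior Inverse-Gamma(13/4, 15/2)
obs 3: x=-2 → posterior Inverse-Gamma(15/4, 15/2)
obs 4: x=2 → posterior Inverse-Gamma(17/4, 31/2)
obs 5: x=0 → posterior Inverse-Gamma(19/4, 35/2)
obs 6: x=-5/4 → posterior Inverse-Gamma(21/4, 569/32)
obs 7: x=-6 → posterior Inverse-Gamma(23/4, 825/32)
obs 8: x=7/4 → posterior Inverse-Gamma(25/4, 525/16)
obs 9: x=-7/2 → posterior Inverse-Gamma(27/4, 543/16)
obs 10: x=2 → posterior Inverse-Gamma(29/4, 671/16)
obs 11: x=4 → posterior Inverse-Gamma(31/4, 959/16)
obs 12: x=1/2 → posterior Inverse-Gamma(33/4, 1009/16)
obs 13: x=6 → posterior Inverse-Gamma(35/4, 1521/16)
obs 14: x=7/2 → posterior Inverse-Gamma(37/4, 1763/16)

43/4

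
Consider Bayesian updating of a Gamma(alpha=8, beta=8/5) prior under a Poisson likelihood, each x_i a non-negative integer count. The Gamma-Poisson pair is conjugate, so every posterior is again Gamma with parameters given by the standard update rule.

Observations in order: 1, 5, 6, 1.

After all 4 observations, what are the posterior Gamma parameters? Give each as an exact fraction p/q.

obs 1: x=1 → posterior Gamma(9, 13/5)
obs 2: x=5 → posterior Gamma(14, 18/5)
obs 3: x=6 → posterior Gamma(20, 23/5)
obs 4: x=1 → posterior Gamma(21, 28/5)

alpha=21, beta=28/5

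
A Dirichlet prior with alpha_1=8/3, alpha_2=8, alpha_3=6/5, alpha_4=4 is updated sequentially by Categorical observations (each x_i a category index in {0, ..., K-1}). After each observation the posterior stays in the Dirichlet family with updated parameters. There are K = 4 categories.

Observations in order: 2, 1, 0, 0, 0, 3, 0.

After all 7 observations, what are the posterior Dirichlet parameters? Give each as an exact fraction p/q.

obs 1: x=2 → posterior Dirichlet(8/3, 8, 11/5, 4)
obs 2: x=1 → posterior Dirichlet(8/3, 9, 11/5, 4)
obs 3: x=0 → posterior Dirichlet(11/3, 9, 11/5, 4)
obs 4: x=0 → posterior Dirichlet(14/3, 9, 11/5, 4)
obs 5: x=0 → posterior Dirichlet(17/3, 9, 11/5, 4)
obs 6: x=3 → posterior Dirichlet(17/3, 9, 11/5, 5)
obs 7: x=0 → posterior Dirichlet(20/3, 9, 11/5, 5)

alpha_1=20/3, alpha_2=9, alpha_3=11/5, alpha_4=5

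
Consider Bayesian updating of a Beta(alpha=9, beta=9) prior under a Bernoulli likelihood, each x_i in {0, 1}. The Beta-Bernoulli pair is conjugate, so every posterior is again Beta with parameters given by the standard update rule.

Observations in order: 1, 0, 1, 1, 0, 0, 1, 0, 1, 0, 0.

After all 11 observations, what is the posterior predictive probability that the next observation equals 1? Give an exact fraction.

obs 1: x=1 → posterior Beta(10, 9)
obs 2: x=0 → posterior Beta(10, 10)
obs 3: x=1 → posterior Beta(11, 10)
obs 4: x=1 → posterior Beta(12, 10)
obs 5: x=0 → posterior Beta(12, 11)
obs 6: x=0 → posterior Beta(12, 12)
obs 7: x=1 → posterior Beta(13, 12)
obs 8: x=0 → posterior Beta(13, 13)
obs 9: x=1 → posterior Beta(14, 13)
obs 10: x=0 → posterior Beta(14, 14)
obs 11: x=0 → posterior Beta(14, 15)

14/29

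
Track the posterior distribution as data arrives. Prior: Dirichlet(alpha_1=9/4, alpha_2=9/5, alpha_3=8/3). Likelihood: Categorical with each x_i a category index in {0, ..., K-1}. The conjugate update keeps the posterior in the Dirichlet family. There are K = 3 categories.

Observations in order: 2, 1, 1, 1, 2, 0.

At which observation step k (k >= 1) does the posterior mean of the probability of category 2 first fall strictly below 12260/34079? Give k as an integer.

k = 4

obs 1: x=2 → posterior Dirichlet(9/4, 9/5, 11/3)
obs 2: x=1 → posterior Dirichlet(9/4, 14/5, 11/3)
obs 3: x=1 → posterior Dirichlet(9/4, 19/5, 11/3)
obs 4: x=1 → posterior Dirichlet(9/4, 24/5, 11/3)
obs 5: x=2 → posterior Dirichlet(9/4, 24/5, 14/3)
obs 6: x=0 → posterior Dirichlet(13/4, 24/5, 14/3)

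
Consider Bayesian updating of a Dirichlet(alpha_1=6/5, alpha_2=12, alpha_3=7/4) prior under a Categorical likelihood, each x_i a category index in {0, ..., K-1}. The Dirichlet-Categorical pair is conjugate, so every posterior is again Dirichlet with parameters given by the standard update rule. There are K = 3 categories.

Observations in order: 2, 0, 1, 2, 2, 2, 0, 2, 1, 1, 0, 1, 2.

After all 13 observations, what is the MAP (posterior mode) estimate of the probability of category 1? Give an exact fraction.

obs 1: x=2 → posterior Dirichlet(6/5, 12, 11/4)
obs 2: x=0 → posterior Dirichlet(11/5, 12, 11/4)
obs 3: x=1 → posterior Dirichlet(11/5, 13, 11/4)
obs 4: x=2 → posterior Dirichlet(11/5, 13, 15/4)
obs 5: x=2 → posterior Dirichlet(11/5, 13, 19/4)
obs 6: x=2 → posterior Dirichlet(11/5, 13, 23/4)
obs 7: x=0 → posterior Dirichlet(16/5, 13, 23/4)
obs 8: x=2 → posterior Dirichlet(16/5, 13, 27/4)
obs 9: x=1 → posterior Dirichlet(16/5, 14, 27/4)
obs 10: x=1 → posterior Dirichlet(16/5, 15, 27/4)
obs 11: x=0 → posterior Dirichlet(21/5, 15, 27/4)
obs 12: x=1 → posterior Dirichlet(21/5, 16, 27/4)
obs 13: x=2 → posterior Dirichlet(21/5, 16, 31/4)

300/499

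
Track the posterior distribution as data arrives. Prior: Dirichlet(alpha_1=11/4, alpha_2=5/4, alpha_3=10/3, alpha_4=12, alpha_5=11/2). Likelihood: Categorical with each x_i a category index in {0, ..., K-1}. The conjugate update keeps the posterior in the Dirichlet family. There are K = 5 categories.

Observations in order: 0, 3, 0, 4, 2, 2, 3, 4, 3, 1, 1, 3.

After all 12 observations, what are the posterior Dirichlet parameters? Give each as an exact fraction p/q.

obs 1: x=0 → posterior Dirichlet(15/4, 5/4, 10/3, 12, 11/2)
obs 2: x=3 → posterior Dirichlet(15/4, 5/4, 10/3, 13, 11/2)
obs 3: x=0 → posterior Dirichlet(19/4, 5/4, 10/3, 13, 11/2)
obs 4: x=4 → posterior Dirichlet(19/4, 5/4, 10/3, 13, 13/2)
obs 5: x=2 → posterior Dirichlet(19/4, 5/4, 13/3, 13, 13/2)
obs 6: x=2 → posterior Dirichlet(19/4, 5/4, 16/3, 13, 13/2)
obs 7: x=3 → posterior Dirichlet(19/4, 5/4, 16/3, 14, 13/2)
obs 8: x=4 → posterior Dirichlet(19/4, 5/4, 16/3, 14, 15/2)
obs 9: x=3 → posterior Dirichlet(19/4, 5/4, 16/3, 15, 15/2)
obs 10: x=1 → posterior Dirichlet(19/4, 9/4, 16/3, 15, 15/2)
obs 11: x=1 → posterior Dirichlet(19/4, 13/4, 16/3, 15, 15/2)
obs 12: x=3 → posterior Dirichlet(19/4, 13/4, 16/3, 16, 15/2)

alpha_1=19/4, alpha_2=13/4, alpha_3=16/3, alpha_4=16, alpha_5=15/2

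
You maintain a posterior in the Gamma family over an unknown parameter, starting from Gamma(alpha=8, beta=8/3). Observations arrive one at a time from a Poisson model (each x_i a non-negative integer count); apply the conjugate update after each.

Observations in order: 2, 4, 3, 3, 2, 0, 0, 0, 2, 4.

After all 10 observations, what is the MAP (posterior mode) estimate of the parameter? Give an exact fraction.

81/38

obs 1: x=2 → posterior Gamma(10, 11/3)
obs 2: x=4 → posterior Gamma(14, 14/3)
obs 3: x=3 → posterior Gamma(17, 17/3)
obs 4: x=3 → posterior Gamma(20, 20/3)
obs 5: x=2 → posterior Gamma(22, 23/3)
obs 6: x=0 → posterior Gamma(22, 26/3)
obs 7: x=0 → posterior Gamma(22, 29/3)
obs 8: x=0 → posterior Gamma(22, 32/3)
obs 9: x=2 → posterior Gamma(24, 35/3)
obs 10: x=4 → posterior Gamma(28, 38/3)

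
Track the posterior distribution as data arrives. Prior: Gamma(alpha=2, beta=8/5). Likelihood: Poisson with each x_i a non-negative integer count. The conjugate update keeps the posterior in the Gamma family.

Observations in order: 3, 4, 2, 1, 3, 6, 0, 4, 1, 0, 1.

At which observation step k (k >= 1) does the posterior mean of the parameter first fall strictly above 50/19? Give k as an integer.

k = 6

obs 1: x=3 → posterior Gamma(5, 13/5)
obs 2: x=4 → posterior Gamma(9, 18/5)
obs 3: x=2 → posterior Gamma(11, 23/5)
obs 4: x=1 → posterior Gamma(12, 28/5)
obs 5: x=3 → posterior Gamma(15, 33/5)
obs 6: x=6 → posterior Gamma(21, 38/5)
obs 7: x=0 → posterior Gamma(21, 43/5)
obs 8: x=4 → posterior Gamma(25, 48/5)
obs 9: x=1 → posterior Gamma(26, 53/5)
obs 10: x=0 → posterior Gamma(26, 58/5)
obs 11: x=1 → posterior Gamma(27, 63/5)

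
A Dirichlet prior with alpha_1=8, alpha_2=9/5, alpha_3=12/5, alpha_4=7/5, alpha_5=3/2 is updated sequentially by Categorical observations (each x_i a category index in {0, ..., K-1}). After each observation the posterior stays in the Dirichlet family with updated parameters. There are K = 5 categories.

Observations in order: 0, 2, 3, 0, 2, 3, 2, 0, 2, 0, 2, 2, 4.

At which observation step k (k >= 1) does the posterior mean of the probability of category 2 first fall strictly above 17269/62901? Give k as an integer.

k = 11

obs 1: x=0 → posterior Dirichlet(9, 9/5, 12/5, 7/5, 3/2)
obs 2: x=2 → posterior Dirichlet(9, 9/5, 17/5, 7/5, 3/2)
obs 3: x=3 → posterior Dirichlet(9, 9/5, 17/5, 12/5, 3/2)
obs 4: x=0 → posterior Dirichlet(10, 9/5, 17/5, 12/5, 3/2)
obs 5: x=2 → posterior Dirichlet(10, 9/5, 22/5, 12/5, 3/2)
obs 6: x=3 → posterior Dirichlet(10, 9/5, 22/5, 17/5, 3/2)
obs 7: x=2 → posterior Dirichlet(10, 9/5, 27/5, 17/5, 3/2)
obs 8: x=0 → posterior Dirichlet(11, 9/5, 27/5, 17/5, 3/2)
obs 9: x=2 → posterior Dirichlet(11, 9/5, 32/5, 17/5, 3/2)
obs 10: x=0 → posterior Dirichlet(12, 9/5, 32/5, 17/5, 3/2)
obs 11: x=2 → posterior Dirichlet(12, 9/5, 37/5, 17/5, 3/2)
obs 12: x=2 → posterior Dirichlet(12, 9/5, 42/5, 17/5, 3/2)
obs 13: x=4 → posterior Dirichlet(12, 9/5, 42/5, 17/5, 5/2)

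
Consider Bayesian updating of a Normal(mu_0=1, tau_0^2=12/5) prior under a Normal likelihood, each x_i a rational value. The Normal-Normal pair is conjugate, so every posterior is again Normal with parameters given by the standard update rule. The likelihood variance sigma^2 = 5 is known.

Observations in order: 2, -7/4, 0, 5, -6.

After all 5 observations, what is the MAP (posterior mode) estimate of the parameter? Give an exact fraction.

16/85

obs 1: x=2 → posterior Normal(49/37, 60/37)
obs 2: x=-7/4 → posterior Normal(4/7, 60/49)
obs 3: x=0 → posterior Normal(28/61, 60/61)
obs 4: x=5 → posterior Normal(88/73, 60/73)
obs 5: x=-6 → posterior Normal(16/85, 12/17)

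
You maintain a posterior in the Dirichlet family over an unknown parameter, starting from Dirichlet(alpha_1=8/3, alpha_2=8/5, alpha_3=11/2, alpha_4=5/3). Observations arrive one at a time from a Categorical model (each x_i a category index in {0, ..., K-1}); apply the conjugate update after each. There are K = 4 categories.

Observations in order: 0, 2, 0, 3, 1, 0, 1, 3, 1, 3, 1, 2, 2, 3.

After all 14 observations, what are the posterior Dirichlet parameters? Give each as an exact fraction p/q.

alpha_1=17/3, alpha_2=28/5, alpha_3=17/2, alpha_4=17/3

obs 1: x=0 → posterior Dirichlet(11/3, 8/5, 11/2, 5/3)
obs 2: x=2 → posterior Dirichlet(11/3, 8/5, 13/2, 5/3)
obs 3: x=0 → posterior Dirichlet(14/3, 8/5, 13/2, 5/3)
obs 4: x=3 → posterior Dirichlet(14/3, 8/5, 13/2, 8/3)
obs 5: x=1 → posterior Dirichlet(14/3, 13/5, 13/2, 8/3)
obs 6: x=0 → posterior Dirichlet(17/3, 13/5, 13/2, 8/3)
obs 7: x=1 → posterior Dirichlet(17/3, 18/5, 13/2, 8/3)
obs 8: x=3 → posterior Dirichlet(17/3, 18/5, 13/2, 11/3)
obs 9: x=1 → posterior Dirichlet(17/3, 23/5, 13/2, 11/3)
obs 10: x=3 → posterior Dirichlet(17/3, 23/5, 13/2, 14/3)
obs 11: x=1 → posterior Dirichlet(17/3, 28/5, 13/2, 14/3)
obs 12: x=2 → posterior Dirichlet(17/3, 28/5, 15/2, 14/3)
obs 13: x=2 → posterior Dirichlet(17/3, 28/5, 17/2, 14/3)
obs 14: x=3 → posterior Dirichlet(17/3, 28/5, 17/2, 17/3)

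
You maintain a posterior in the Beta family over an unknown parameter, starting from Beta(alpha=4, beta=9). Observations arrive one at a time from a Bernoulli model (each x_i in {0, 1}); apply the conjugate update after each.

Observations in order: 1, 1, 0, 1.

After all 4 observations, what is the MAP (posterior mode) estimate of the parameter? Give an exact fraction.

obs 1: x=1 → posterior Beta(5, 9)
obs 2: x=1 → posterior Beta(6, 9)
obs 3: x=0 → posterior Beta(6, 10)
obs 4: x=1 → posterior Beta(7, 10)

2/5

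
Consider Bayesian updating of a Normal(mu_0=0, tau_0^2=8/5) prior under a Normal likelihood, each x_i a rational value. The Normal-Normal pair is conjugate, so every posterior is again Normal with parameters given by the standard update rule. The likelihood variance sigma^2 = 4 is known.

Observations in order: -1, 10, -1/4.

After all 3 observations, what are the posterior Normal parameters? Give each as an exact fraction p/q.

obs 1: x=-1 → posterior Normal(-2/7, 8/7)
obs 2: x=10 → posterior Normal(2, 8/9)
obs 3: x=-1/4 → posterior Normal(35/22, 8/11)

mu_0=35/22, tau_0^2=8/11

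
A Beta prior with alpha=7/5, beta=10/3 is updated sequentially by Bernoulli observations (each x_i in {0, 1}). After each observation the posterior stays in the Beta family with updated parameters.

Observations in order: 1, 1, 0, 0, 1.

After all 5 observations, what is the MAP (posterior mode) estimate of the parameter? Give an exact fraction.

obs 1: x=1 → posterior Beta(12/5, 10/3)
obs 2: x=1 → posterior Beta(17/5, 10/3)
obs 3: x=0 → posterior Beta(17/5, 13/3)
obs 4: x=0 → posterior Beta(17/5, 16/3)
obs 5: x=1 → posterior Beta(22/5, 16/3)

51/116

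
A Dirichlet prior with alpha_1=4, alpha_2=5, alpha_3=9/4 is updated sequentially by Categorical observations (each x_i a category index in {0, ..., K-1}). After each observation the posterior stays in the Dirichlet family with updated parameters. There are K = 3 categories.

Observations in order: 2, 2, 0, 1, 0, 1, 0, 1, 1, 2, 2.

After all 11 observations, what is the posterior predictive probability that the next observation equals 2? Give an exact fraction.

25/89

obs 1: x=2 → posterior Dirichlet(4, 5, 13/4)
obs 2: x=2 → posterior Dirichlet(4, 5, 17/4)
obs 3: x=0 → posterior Dirichlet(5, 5, 17/4)
obs 4: x=1 → posterior Dirichlet(5, 6, 17/4)
obs 5: x=0 → posterior Dirichlet(6, 6, 17/4)
obs 6: x=1 → posterior Dirichlet(6, 7, 17/4)
obs 7: x=0 → posterior Dirichlet(7, 7, 17/4)
obs 8: x=1 → posterior Dirichlet(7, 8, 17/4)
obs 9: x=1 → posterior Dirichlet(7, 9, 17/4)
obs 10: x=2 → posterior Dirichlet(7, 9, 21/4)
obs 11: x=2 → posterior Dirichlet(7, 9, 25/4)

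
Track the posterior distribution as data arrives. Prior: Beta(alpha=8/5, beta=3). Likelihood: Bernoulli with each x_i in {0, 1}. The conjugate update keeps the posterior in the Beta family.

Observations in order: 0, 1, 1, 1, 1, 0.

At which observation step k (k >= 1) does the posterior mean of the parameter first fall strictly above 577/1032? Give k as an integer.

k = 5

obs 1: x=0 → posterior Beta(8/5, 4)
obs 2: x=1 → posterior Beta(13/5, 4)
obs 3: x=1 → posterior Beta(18/5, 4)
obs 4: x=1 → posterior Beta(23/5, 4)
obs 5: x=1 → posterior Beta(28/5, 4)
obs 6: x=0 → posterior Beta(28/5, 5)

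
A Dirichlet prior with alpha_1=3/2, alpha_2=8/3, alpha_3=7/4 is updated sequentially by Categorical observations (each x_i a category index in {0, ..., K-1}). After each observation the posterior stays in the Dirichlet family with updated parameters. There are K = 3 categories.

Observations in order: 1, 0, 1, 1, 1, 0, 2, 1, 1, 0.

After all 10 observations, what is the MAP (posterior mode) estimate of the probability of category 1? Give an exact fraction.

obs 1: x=1 → posterior Dirichlet(3/2, 11/3, 7/4)
obs 2: x=0 → posterior Dirichlet(5/2, 11/3, 7/4)
obs 3: x=1 → posterior Dirichlet(5/2, 14/3, 7/4)
obs 4: x=1 → posterior Dirichlet(5/2, 17/3, 7/4)
obs 5: x=1 → posterior Dirichlet(5/2, 20/3, 7/4)
obs 6: x=0 → posterior Dirichlet(7/2, 20/3, 7/4)
obs 7: x=2 → posterior Dirichlet(7/2, 20/3, 11/4)
obs 8: x=1 → posterior Dirichlet(7/2, 23/3, 11/4)
obs 9: x=1 → posterior Dirichlet(7/2, 26/3, 11/4)
obs 10: x=0 → posterior Dirichlet(9/2, 26/3, 11/4)

92/155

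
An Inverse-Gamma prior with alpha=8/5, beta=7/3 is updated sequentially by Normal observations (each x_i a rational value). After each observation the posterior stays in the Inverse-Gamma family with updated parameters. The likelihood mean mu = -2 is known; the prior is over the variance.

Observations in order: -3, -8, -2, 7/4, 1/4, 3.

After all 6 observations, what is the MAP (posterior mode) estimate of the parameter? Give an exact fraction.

obs 1: x=-3 → posterior Inverse-Gamma(21/10, 17/6)
obs 2: x=-8 → posterior Inverse-Gamma(13/5, 125/6)
obs 3: x=-2 → posterior Inverse-Gamma(31/10, 125/6)
obs 4: x=7/4 → posterior Inverse-Gamma(18/5, 2675/96)
obs 5: x=1/4 → posterior Inverse-Gamma(41/10, 1459/48)
obs 6: x=3 → posterior Inverse-Gamma(23/5, 2059/48)

10295/1344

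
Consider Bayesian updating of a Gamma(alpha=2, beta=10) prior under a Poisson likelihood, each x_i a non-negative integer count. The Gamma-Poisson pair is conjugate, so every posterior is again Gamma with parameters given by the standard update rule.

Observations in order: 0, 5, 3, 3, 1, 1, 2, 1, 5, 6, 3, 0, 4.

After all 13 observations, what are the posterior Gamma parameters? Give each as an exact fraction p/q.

obs 1: x=0 → posterior Gamma(2, 11)
obs 2: x=5 → posterior Gamma(7, 12)
obs 3: x=3 → posterior Gamma(10, 13)
obs 4: x=3 → posterior Gamma(13, 14)
obs 5: x=1 → posterior Gamma(14, 15)
obs 6: x=1 → posterior Gamma(15, 16)
obs 7: x=2 → posterior Gamma(17, 17)
obs 8: x=1 → posterior Gamma(18, 18)
obs 9: x=5 → posterior Gamma(23, 19)
obs 10: x=6 → posterior Gamma(29, 20)
obs 11: x=3 → posterior Gamma(32, 21)
obs 12: x=0 → posterior Gamma(32, 22)
obs 13: x=4 → posterior Gamma(36, 23)

alpha=36, beta=23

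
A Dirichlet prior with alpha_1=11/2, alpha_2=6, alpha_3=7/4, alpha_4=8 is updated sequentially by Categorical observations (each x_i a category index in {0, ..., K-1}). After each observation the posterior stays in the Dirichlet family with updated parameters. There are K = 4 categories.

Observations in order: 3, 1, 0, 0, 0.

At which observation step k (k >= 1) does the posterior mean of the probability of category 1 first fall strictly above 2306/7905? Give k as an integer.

k = 2

obs 1: x=3 → posterior Dirichlet(11/2, 6, 7/4, 9)
obs 2: x=1 → posterior Dirichlet(11/2, 7, 7/4, 9)
obs 3: x=0 → posterior Dirichlet(13/2, 7, 7/4, 9)
obs 4: x=0 → posterior Dirichlet(15/2, 7, 7/4, 9)
obs 5: x=0 → posterior Dirichlet(17/2, 7, 7/4, 9)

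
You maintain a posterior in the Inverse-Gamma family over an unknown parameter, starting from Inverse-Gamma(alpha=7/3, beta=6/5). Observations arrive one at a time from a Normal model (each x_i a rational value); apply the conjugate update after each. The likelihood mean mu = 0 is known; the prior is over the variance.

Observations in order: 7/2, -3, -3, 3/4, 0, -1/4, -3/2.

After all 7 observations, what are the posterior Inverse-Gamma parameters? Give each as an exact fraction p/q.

obs 1: x=7/2 → posterior Inverse-Gamma(17/6, 293/40)
obs 2: x=-3 → posterior Inverse-Gamma(10/3, 473/40)
obs 3: x=-3 → posterior Inverse-Gamma(23/6, 653/40)
obs 4: x=3/4 → posterior Inverse-Gamma(13/3, 2657/160)
obs 5: x=0 → posterior Inverse-Gamma(29/6, 2657/160)
obs 6: x=-1/4 → posterior Inverse-Gamma(16/3, 1331/80)
obs 7: x=-3/2 → posterior Inverse-Gamma(35/6, 1421/80)

alpha=35/6, beta=1421/80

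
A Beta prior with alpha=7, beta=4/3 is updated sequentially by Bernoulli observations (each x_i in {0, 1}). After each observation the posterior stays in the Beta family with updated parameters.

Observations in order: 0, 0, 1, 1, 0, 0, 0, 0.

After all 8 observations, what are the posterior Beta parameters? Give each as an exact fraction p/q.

obs 1: x=0 → posterior Beta(7, 7/3)
obs 2: x=0 → posterior Beta(7, 10/3)
obs 3: x=1 → posterior Beta(8, 10/3)
obs 4: x=1 → posterior Beta(9, 10/3)
obs 5: x=0 → posterior Beta(9, 13/3)
obs 6: x=0 → posterior Beta(9, 16/3)
obs 7: x=0 → posterior Beta(9, 19/3)
obs 8: x=0 → posterior Beta(9, 22/3)

alpha=9, beta=22/3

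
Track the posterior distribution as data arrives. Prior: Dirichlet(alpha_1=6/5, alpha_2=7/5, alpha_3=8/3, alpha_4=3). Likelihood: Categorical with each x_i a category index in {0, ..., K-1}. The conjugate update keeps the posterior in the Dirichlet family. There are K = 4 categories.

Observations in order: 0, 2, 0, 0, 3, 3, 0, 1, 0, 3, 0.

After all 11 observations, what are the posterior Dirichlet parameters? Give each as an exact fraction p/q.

obs 1: x=0 → posterior Dirichlet(11/5, 7/5, 8/3, 3)
obs 2: x=2 → posterior Dirichlet(11/5, 7/5, 11/3, 3)
obs 3: x=0 → posterior Dirichlet(16/5, 7/5, 11/3, 3)
obs 4: x=0 → posterior Dirichlet(21/5, 7/5, 11/3, 3)
obs 5: x=3 → posterior Dirichlet(21/5, 7/5, 11/3, 4)
obs 6: x=3 → posterior Dirichlet(21/5, 7/5, 11/3, 5)
obs 7: x=0 → posterior Dirichlet(26/5, 7/5, 11/3, 5)
obs 8: x=1 → posterior Dirichlet(26/5, 12/5, 11/3, 5)
obs 9: x=0 → posterior Dirichlet(31/5, 12/5, 11/3, 5)
obs 10: x=3 → posterior Dirichlet(31/5, 12/5, 11/3, 6)
obs 11: x=0 → posterior Dirichlet(36/5, 12/5, 11/3, 6)

alpha_1=36/5, alpha_2=12/5, alpha_3=11/3, alpha_4=6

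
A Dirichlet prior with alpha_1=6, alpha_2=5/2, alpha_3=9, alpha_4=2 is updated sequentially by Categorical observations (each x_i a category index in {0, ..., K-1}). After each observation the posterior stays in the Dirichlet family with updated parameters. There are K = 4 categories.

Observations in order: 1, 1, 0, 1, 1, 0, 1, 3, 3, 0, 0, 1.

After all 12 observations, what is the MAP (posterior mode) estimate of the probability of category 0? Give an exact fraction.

obs 1: x=1 → posterior Dirichlet(6, 7/2, 9, 2)
obs 2: x=1 → posterior Dirichlet(6, 9/2, 9, 2)
obs 3: x=0 → posterior Dirichlet(7, 9/2, 9, 2)
obs 4: x=1 → posterior Dirichlet(7, 11/2, 9, 2)
obs 5: x=1 → posterior Dirichlet(7, 13/2, 9, 2)
obs 6: x=0 → posterior Dirichlet(8, 13/2, 9, 2)
obs 7: x=1 → posterior Dirichlet(8, 15/2, 9, 2)
obs 8: x=3 → posterior Dirichlet(8, 15/2, 9, 3)
obs 9: x=3 → posterior Dirichlet(8, 15/2, 9, 4)
obs 10: x=0 → posterior Dirichlet(9, 15/2, 9, 4)
obs 11: x=0 → posterior Dirichlet(10, 15/2, 9, 4)
obs 12: x=1 → posterior Dirichlet(10, 17/2, 9, 4)

18/55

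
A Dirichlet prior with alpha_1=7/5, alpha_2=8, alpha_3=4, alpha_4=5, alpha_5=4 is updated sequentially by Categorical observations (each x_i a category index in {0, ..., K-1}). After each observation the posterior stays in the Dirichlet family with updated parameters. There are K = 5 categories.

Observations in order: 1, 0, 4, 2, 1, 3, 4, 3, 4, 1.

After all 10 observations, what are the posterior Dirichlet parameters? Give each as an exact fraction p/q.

alpha_1=12/5, alpha_2=11, alpha_3=5, alpha_4=7, alpha_5=7

obs 1: x=1 → posterior Dirichlet(7/5, 9, 4, 5, 4)
obs 2: x=0 → posterior Dirichlet(12/5, 9, 4, 5, 4)
obs 3: x=4 → posterior Dirichlet(12/5, 9, 4, 5, 5)
obs 4: x=2 → posterior Dirichlet(12/5, 9, 5, 5, 5)
obs 5: x=1 → posterior Dirichlet(12/5, 10, 5, 5, 5)
obs 6: x=3 → posterior Dirichlet(12/5, 10, 5, 6, 5)
obs 7: x=4 → posterior Dirichlet(12/5, 10, 5, 6, 6)
obs 8: x=3 → posterior Dirichlet(12/5, 10, 5, 7, 6)
obs 9: x=4 → posterior Dirichlet(12/5, 10, 5, 7, 7)
obs 10: x=1 → posterior Dirichlet(12/5, 11, 5, 7, 7)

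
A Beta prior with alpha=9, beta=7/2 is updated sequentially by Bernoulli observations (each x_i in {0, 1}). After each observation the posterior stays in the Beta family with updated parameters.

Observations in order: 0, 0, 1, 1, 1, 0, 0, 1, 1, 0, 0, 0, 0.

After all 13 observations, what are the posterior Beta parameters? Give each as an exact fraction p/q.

obs 1: x=0 → posterior Beta(9, 9/2)
obs 2: x=0 → posterior Beta(9, 11/2)
obs 3: x=1 → posterior Beta(10, 11/2)
obs 4: x=1 → posterior Beta(11, 11/2)
obs 5: x=1 → posterior Beta(12, 11/2)
obs 6: x=0 → posterior Beta(12, 13/2)
obs 7: x=0 → posterior Beta(12, 15/2)
obs 8: x=1 → posterior Beta(13, 15/2)
obs 9: x=1 → posterior Beta(14, 15/2)
obs 10: x=0 → posterior Beta(14, 17/2)
obs 11: x=0 → posterior Beta(14, 19/2)
obs 12: x=0 → posterior Beta(14, 21/2)
obs 13: x=0 → posterior Beta(14, 23/2)

alpha=14, beta=23/2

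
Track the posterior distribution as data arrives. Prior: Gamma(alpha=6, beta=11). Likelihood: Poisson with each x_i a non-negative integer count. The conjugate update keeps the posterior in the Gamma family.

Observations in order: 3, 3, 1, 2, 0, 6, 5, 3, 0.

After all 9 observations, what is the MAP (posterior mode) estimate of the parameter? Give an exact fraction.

7/5

obs 1: x=3 → posterior Gamma(9, 12)
obs 2: x=3 → posterior Gamma(12, 13)
obs 3: x=1 → posterior Gamma(13, 14)
obs 4: x=2 → posterior Gamma(15, 15)
obs 5: x=0 → posterior Gamma(15, 16)
obs 6: x=6 → posterior Gamma(21, 17)
obs 7: x=5 → posterior Gamma(26, 18)
obs 8: x=3 → posterior Gamma(29, 19)
obs 9: x=0 → posterior Gamma(29, 20)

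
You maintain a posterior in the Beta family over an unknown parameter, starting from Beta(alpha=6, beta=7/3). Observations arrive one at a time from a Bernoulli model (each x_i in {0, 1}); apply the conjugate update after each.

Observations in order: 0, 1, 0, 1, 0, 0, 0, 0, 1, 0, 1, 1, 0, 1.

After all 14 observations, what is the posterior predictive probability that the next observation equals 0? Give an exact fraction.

31/67

obs 1: x=0 → posterior Beta(6, 10/3)
obs 2: x=1 → posterior Beta(7, 10/3)
obs 3: x=0 → posterior Beta(7, 13/3)
obs 4: x=1 → posterior Beta(8, 13/3)
obs 5: x=0 → posterior Beta(8, 16/3)
obs 6: x=0 → posterior Beta(8, 19/3)
obs 7: x=0 → posterior Beta(8, 22/3)
obs 8: x=0 → posterior Beta(8, 25/3)
obs 9: x=1 → posterior Beta(9, 25/3)
obs 10: x=0 → posterior Beta(9, 28/3)
obs 11: x=1 → posterior Beta(10, 28/3)
obs 12: x=1 → posterior Beta(11, 28/3)
obs 13: x=0 → posterior Beta(11, 31/3)
obs 14: x=1 → posterior Beta(12, 31/3)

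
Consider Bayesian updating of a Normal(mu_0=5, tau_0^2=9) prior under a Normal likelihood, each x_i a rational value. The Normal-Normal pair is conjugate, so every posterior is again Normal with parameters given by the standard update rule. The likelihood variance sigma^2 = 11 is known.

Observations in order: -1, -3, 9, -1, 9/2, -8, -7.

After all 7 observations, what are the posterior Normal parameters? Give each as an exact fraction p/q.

mu_0=-7/148, tau_0^2=99/74

obs 1: x=-1 → posterior Normal(23/10, 99/20)
obs 2: x=-3 → posterior Normal(19/29, 99/29)
obs 3: x=9 → posterior Normal(50/19, 99/38)
obs 4: x=-1 → posterior Normal(91/47, 99/47)
obs 5: x=9/2 → posterior Normal(263/112, 99/56)
obs 6: x=-8 → posterior Normal(119/130, 99/65)
obs 7: x=-7 → posterior Normal(-7/148, 99/74)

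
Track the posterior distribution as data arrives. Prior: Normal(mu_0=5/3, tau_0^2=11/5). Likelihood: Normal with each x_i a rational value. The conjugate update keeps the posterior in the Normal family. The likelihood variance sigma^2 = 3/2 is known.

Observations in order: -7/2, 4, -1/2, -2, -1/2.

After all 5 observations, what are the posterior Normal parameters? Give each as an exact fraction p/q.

obs 1: x=-7/2 → posterior Normal(-52/37, 33/37)
obs 2: x=4 → posterior Normal(36/59, 33/59)
obs 3: x=-1/2 → posterior Normal(25/81, 11/27)
obs 4: x=-2 → posterior Normal(-19/103, 33/103)
obs 5: x=-1/2 → posterior Normal(-6/25, 33/125)

mu_0=-6/25, tau_0^2=33/125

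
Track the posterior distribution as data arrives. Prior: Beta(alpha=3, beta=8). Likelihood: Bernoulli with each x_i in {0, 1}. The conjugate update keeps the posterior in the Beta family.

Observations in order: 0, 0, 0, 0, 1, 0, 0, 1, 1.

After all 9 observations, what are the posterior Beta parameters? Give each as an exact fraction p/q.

obs 1: x=0 → posterior Beta(3, 9)
obs 2: x=0 → posterior Beta(3, 10)
obs 3: x=0 → posterior Beta(3, 11)
obs 4: x=0 → posterior Beta(3, 12)
obs 5: x=1 → posterior Beta(4, 12)
obs 6: x=0 → posterior Beta(4, 13)
obs 7: x=0 → posterior Beta(4, 14)
obs 8: x=1 → posterior Beta(5, 14)
obs 9: x=1 → posterior Beta(6, 14)

alpha=6, beta=14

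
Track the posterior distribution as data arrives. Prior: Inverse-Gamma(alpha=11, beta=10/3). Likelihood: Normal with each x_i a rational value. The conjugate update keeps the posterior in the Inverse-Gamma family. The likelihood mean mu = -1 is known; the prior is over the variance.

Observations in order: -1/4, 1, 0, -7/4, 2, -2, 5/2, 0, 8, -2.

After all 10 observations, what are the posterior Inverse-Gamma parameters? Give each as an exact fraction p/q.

obs 1: x=-1/4 → posterior Inverse-Gamma(23/2, 347/96)
obs 2: x=1 → posterior Inverse-Gamma(12, 539/96)
obs 3: x=0 → posterior Inverse-Gamma(25/2, 587/96)
obs 4: x=-7/4 → posterior Inverse-Gamma(13, 307/48)
obs 5: x=2 → posterior Inverse-Gamma(27/2, 523/48)
obs 6: x=-2 → posterior Inverse-Gamma(14, 547/48)
obs 7: x=5/2 → posterior Inverse-Gamma(29/2, 841/48)
obs 8: x=0 → posterior Inverse-Gamma(15, 865/48)
obs 9: x=8 → posterior Inverse-Gamma(31/2, 2809/48)
obs 10: x=-2 → posterior Inverse-Gamma(16, 2833/48)

alpha=16, beta=2833/48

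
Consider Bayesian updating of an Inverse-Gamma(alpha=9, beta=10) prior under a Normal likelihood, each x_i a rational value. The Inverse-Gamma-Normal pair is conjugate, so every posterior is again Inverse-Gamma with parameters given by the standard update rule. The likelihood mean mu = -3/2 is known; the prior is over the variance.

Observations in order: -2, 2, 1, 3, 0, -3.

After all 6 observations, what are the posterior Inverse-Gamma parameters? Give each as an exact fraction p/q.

obs 1: x=-2 → posterior Inverse-Gamma(19/2, 81/8)
obs 2: x=2 → posterior Inverse-Gamma(10, 65/4)
obs 3: x=1 → posterior Inverse-Gamma(21/2, 155/8)
obs 4: x=3 → posterior Inverse-Gamma(11, 59/2)
obs 5: x=0 → posterior Inverse-Gamma(23/2, 245/8)
obs 6: x=-3 → posterior Inverse-Gamma(12, 127/4)

alpha=12, beta=127/4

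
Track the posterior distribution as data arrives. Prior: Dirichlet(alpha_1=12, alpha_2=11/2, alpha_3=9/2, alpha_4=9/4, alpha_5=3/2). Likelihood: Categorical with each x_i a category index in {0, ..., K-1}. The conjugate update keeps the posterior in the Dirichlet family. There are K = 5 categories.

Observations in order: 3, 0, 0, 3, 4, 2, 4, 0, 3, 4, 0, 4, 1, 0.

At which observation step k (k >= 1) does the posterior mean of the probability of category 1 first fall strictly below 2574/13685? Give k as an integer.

obs 1: x=3 → posterior Dirichlet(12, 11/2, 9/2, 13/4, 3/2)
obs 2: x=0 → posterior Dirichlet(13, 11/2, 9/2, 13/4, 3/2)
obs 3: x=0 → posterior Dirichlet(14, 11/2, 9/2, 13/4, 3/2)
obs 4: x=3 → posterior Dirichlet(14, 11/2, 9/2, 17/4, 3/2)
obs 5: x=4 → posterior Dirichlet(14, 11/2, 9/2, 17/4, 5/2)
obs 6: x=2 → posterior Dirichlet(14, 11/2, 11/2, 17/4, 5/2)
obs 7: x=4 → posterior Dirichlet(14, 11/2, 11/2, 17/4, 7/2)
obs 8: x=0 → posterior Dirichlet(15, 11/2, 11/2, 17/4, 7/2)
obs 9: x=3 → posterior Dirichlet(15, 11/2, 11/2, 21/4, 7/2)
obs 10: x=4 → posterior Dirichlet(15, 11/2, 11/2, 21/4, 9/2)
obs 11: x=0 → posterior Dirichlet(16, 11/2, 11/2, 21/4, 9/2)
obs 12: x=4 → posterior Dirichlet(16, 11/2, 11/2, 21/4, 11/2)
obs 13: x=1 → posterior Dirichlet(16, 13/2, 11/2, 21/4, 11/2)
obs 14: x=0 → posterior Dirichlet(17, 13/2, 11/2, 21/4, 11/2)

k = 4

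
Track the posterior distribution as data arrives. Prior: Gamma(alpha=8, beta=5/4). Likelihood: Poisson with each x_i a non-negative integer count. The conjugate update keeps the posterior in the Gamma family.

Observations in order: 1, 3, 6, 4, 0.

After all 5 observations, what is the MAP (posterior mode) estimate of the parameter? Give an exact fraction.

84/25

obs 1: x=1 → posterior Gamma(9, 9/4)
obs 2: x=3 → posterior Gamma(12, 13/4)
obs 3: x=6 → posterior Gamma(18, 17/4)
obs 4: x=4 → posterior Gamma(22, 21/4)
obs 5: x=0 → posterior Gamma(22, 25/4)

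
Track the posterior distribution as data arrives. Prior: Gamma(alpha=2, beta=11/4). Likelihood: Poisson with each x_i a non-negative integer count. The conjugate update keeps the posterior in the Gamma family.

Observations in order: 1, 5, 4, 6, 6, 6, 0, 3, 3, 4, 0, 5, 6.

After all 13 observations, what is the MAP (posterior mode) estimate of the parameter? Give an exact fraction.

obs 1: x=1 → posterior Gamma(3, 15/4)
obs 2: x=5 → posterior Gamma(8, 19/4)
obs 3: x=4 → posterior Gamma(12, 23/4)
obs 4: x=6 → posterior Gamma(18, 27/4)
obs 5: x=6 → posterior Gamma(24, 31/4)
obs 6: x=6 → posterior Gamma(30, 35/4)
obs 7: x=0 → posterior Gamma(30, 39/4)
obs 8: x=3 → posterior Gamma(33, 43/4)
obs 9: x=3 → posterior Gamma(36, 47/4)
obs 10: x=4 → posterior Gamma(40, 51/4)
obs 11: x=0 → posterior Gamma(40, 55/4)
obs 12: x=5 → posterior Gamma(45, 59/4)
obs 13: x=6 → posterior Gamma(51, 63/4)

200/63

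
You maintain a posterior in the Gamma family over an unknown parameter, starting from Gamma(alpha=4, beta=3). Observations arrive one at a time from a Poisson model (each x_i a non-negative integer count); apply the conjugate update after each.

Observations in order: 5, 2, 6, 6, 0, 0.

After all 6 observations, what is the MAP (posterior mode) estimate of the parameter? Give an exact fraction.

obs 1: x=5 → posterior Gamma(9, 4)
obs 2: x=2 → posterior Gamma(11, 5)
obs 3: x=6 → posterior Gamma(17, 6)
obs 4: x=6 → posterior Gamma(23, 7)
obs 5: x=0 → posterior Gamma(23, 8)
obs 6: x=0 → posterior Gamma(23, 9)

22/9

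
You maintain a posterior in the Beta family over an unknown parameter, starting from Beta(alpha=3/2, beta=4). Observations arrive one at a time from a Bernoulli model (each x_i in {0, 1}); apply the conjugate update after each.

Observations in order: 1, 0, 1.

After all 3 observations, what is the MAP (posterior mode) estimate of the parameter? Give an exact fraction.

5/13

obs 1: x=1 → posterior Beta(5/2, 4)
obs 2: x=0 → posterior Beta(5/2, 5)
obs 3: x=1 → posterior Beta(7/2, 5)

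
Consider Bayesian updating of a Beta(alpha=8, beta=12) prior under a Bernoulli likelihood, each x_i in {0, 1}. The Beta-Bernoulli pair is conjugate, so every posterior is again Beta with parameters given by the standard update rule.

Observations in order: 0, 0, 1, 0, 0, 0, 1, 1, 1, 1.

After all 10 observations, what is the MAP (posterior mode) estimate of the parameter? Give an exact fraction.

obs 1: x=0 → posterior Beta(8, 13)
obs 2: x=0 → posterior Beta(8, 14)
obs 3: x=1 → posterior Beta(9, 14)
obs 4: x=0 → posterior Beta(9, 15)
obs 5: x=0 → posterior Beta(9, 16)
obs 6: x=0 → posterior Beta(9, 17)
obs 7: x=1 → posterior Beta(10, 17)
obs 8: x=1 → posterior Beta(11, 17)
obs 9: x=1 → posterior Beta(12, 17)
obs 10: x=1 → posterior Beta(13, 17)

3/7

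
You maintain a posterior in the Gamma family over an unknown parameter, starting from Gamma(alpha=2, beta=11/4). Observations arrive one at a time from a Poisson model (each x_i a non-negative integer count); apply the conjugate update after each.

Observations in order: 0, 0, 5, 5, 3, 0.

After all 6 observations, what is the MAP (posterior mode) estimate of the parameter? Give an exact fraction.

obs 1: x=0 → posterior Gamma(2, 15/4)
obs 2: x=0 → posterior Gamma(2, 19/4)
obs 3: x=5 → posterior Gamma(7, 23/4)
obs 4: x=5 → posterior Gamma(12, 27/4)
obs 5: x=3 → posterior Gamma(15, 31/4)
obs 6: x=0 → posterior Gamma(15, 35/4)

8/5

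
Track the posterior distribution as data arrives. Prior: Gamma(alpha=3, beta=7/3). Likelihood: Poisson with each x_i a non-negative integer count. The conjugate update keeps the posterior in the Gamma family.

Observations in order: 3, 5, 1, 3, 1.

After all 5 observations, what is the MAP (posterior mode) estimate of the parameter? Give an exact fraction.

obs 1: x=3 → posterior Gamma(6, 10/3)
obs 2: x=5 → posterior Gamma(11, 13/3)
obs 3: x=1 → posterior Gamma(12, 16/3)
obs 4: x=3 → posterior Gamma(15, 19/3)
obs 5: x=1 → posterior Gamma(16, 22/3)

45/22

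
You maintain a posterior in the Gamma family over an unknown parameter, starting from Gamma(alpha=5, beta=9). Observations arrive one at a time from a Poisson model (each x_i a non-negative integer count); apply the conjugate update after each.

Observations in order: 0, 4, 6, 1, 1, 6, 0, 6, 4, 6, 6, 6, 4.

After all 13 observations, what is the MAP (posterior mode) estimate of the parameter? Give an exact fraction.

27/11

obs 1: x=0 → posterior Gamma(5, 10)
obs 2: x=4 → posterior Gamma(9, 11)
obs 3: x=6 → posterior Gamma(15, 12)
obs 4: x=1 → posterior Gamma(16, 13)
obs 5: x=1 → posterior Gamma(17, 14)
obs 6: x=6 → posterior Gamma(23, 15)
obs 7: x=0 → posterior Gamma(23, 16)
obs 8: x=6 → posterior Gamma(29, 17)
obs 9: x=4 → posterior Gamma(33, 18)
obs 10: x=6 → posterior Gamma(39, 19)
obs 11: x=6 → posterior Gamma(45, 20)
obs 12: x=6 → posterior Gamma(51, 21)
obs 13: x=4 → posterior Gamma(55, 22)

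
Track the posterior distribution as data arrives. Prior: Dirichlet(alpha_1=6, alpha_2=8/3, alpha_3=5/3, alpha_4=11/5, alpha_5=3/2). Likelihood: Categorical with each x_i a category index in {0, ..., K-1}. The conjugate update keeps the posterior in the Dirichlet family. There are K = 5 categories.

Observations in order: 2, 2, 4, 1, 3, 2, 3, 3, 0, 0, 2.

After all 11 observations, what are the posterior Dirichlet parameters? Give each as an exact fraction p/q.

obs 1: x=2 → posterior Dirichlet(6, 8/3, 8/3, 11/5, 3/2)
obs 2: x=2 → posterior Dirichlet(6, 8/3, 11/3, 11/5, 3/2)
obs 3: x=4 → posterior Dirichlet(6, 8/3, 11/3, 11/5, 5/2)
obs 4: x=1 → posterior Dirichlet(6, 11/3, 11/3, 11/5, 5/2)
obs 5: x=3 → posterior Dirichlet(6, 11/3, 11/3, 16/5, 5/2)
obs 6: x=2 → posterior Dirichlet(6, 11/3, 14/3, 16/5, 5/2)
obs 7: x=3 → posterior Dirichlet(6, 11/3, 14/3, 21/5, 5/2)
obs 8: x=3 → posterior Dirichlet(6, 11/3, 14/3, 26/5, 5/2)
obs 9: x=0 → posterior Dirichlet(7, 11/3, 14/3, 26/5, 5/2)
obs 10: x=0 → posterior Dirichlet(8, 11/3, 14/3, 26/5, 5/2)
obs 11: x=2 → posterior Dirichlet(8, 11/3, 17/3, 26/5, 5/2)

alpha_1=8, alpha_2=11/3, alpha_3=17/3, alpha_4=26/5, alpha_5=5/2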